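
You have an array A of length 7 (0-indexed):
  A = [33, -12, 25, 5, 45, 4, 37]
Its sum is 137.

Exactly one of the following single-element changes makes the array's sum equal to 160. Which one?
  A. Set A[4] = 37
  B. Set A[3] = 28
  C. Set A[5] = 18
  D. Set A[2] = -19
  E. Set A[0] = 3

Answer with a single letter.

Answer: B

Derivation:
Option A: A[4] 45->37, delta=-8, new_sum=137+(-8)=129
Option B: A[3] 5->28, delta=23, new_sum=137+(23)=160 <-- matches target
Option C: A[5] 4->18, delta=14, new_sum=137+(14)=151
Option D: A[2] 25->-19, delta=-44, new_sum=137+(-44)=93
Option E: A[0] 33->3, delta=-30, new_sum=137+(-30)=107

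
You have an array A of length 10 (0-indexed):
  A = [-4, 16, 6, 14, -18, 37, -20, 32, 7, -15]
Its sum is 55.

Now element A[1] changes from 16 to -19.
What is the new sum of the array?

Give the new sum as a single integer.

Answer: 20

Derivation:
Old value at index 1: 16
New value at index 1: -19
Delta = -19 - 16 = -35
New sum = old_sum + delta = 55 + (-35) = 20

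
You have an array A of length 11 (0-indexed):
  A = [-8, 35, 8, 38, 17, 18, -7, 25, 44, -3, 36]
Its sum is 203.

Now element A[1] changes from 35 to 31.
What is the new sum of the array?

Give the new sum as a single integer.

Old value at index 1: 35
New value at index 1: 31
Delta = 31 - 35 = -4
New sum = old_sum + delta = 203 + (-4) = 199

Answer: 199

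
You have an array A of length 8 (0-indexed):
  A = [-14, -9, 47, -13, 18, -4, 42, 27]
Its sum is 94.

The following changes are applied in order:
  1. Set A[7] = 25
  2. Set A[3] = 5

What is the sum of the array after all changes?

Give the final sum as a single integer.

Answer: 110

Derivation:
Initial sum: 94
Change 1: A[7] 27 -> 25, delta = -2, sum = 92
Change 2: A[3] -13 -> 5, delta = 18, sum = 110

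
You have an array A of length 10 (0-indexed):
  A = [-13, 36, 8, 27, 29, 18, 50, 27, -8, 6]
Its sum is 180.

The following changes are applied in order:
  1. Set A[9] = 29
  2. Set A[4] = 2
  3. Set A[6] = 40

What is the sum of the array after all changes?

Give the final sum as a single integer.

Initial sum: 180
Change 1: A[9] 6 -> 29, delta = 23, sum = 203
Change 2: A[4] 29 -> 2, delta = -27, sum = 176
Change 3: A[6] 50 -> 40, delta = -10, sum = 166

Answer: 166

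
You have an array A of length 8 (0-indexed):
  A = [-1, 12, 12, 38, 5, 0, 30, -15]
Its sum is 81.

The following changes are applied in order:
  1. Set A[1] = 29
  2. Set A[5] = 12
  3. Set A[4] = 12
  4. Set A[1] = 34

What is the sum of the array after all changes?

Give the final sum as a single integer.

Initial sum: 81
Change 1: A[1] 12 -> 29, delta = 17, sum = 98
Change 2: A[5] 0 -> 12, delta = 12, sum = 110
Change 3: A[4] 5 -> 12, delta = 7, sum = 117
Change 4: A[1] 29 -> 34, delta = 5, sum = 122

Answer: 122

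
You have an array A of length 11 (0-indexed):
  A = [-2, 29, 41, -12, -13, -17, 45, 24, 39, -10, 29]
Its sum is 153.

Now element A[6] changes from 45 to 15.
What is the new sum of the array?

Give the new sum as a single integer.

Answer: 123

Derivation:
Old value at index 6: 45
New value at index 6: 15
Delta = 15 - 45 = -30
New sum = old_sum + delta = 153 + (-30) = 123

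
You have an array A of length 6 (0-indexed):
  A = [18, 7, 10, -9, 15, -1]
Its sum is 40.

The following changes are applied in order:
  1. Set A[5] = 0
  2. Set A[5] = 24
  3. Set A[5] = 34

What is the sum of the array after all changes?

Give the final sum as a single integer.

Answer: 75

Derivation:
Initial sum: 40
Change 1: A[5] -1 -> 0, delta = 1, sum = 41
Change 2: A[5] 0 -> 24, delta = 24, sum = 65
Change 3: A[5] 24 -> 34, delta = 10, sum = 75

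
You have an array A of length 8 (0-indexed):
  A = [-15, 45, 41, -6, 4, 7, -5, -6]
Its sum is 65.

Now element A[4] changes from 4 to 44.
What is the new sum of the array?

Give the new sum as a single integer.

Old value at index 4: 4
New value at index 4: 44
Delta = 44 - 4 = 40
New sum = old_sum + delta = 65 + (40) = 105

Answer: 105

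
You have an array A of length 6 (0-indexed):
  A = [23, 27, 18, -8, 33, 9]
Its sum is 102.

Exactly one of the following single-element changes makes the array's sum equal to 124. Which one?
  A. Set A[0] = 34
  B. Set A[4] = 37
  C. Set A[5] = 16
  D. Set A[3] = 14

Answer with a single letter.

Answer: D

Derivation:
Option A: A[0] 23->34, delta=11, new_sum=102+(11)=113
Option B: A[4] 33->37, delta=4, new_sum=102+(4)=106
Option C: A[5] 9->16, delta=7, new_sum=102+(7)=109
Option D: A[3] -8->14, delta=22, new_sum=102+(22)=124 <-- matches target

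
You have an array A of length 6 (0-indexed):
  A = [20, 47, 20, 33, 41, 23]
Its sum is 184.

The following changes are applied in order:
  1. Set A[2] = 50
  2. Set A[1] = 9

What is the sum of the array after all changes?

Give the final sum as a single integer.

Initial sum: 184
Change 1: A[2] 20 -> 50, delta = 30, sum = 214
Change 2: A[1] 47 -> 9, delta = -38, sum = 176

Answer: 176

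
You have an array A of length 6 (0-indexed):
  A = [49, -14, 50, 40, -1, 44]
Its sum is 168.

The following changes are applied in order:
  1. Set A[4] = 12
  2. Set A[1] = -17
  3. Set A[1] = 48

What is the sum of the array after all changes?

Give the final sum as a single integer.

Answer: 243

Derivation:
Initial sum: 168
Change 1: A[4] -1 -> 12, delta = 13, sum = 181
Change 2: A[1] -14 -> -17, delta = -3, sum = 178
Change 3: A[1] -17 -> 48, delta = 65, sum = 243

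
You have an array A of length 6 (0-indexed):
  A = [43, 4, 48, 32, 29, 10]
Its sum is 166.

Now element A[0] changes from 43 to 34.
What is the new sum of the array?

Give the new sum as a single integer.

Old value at index 0: 43
New value at index 0: 34
Delta = 34 - 43 = -9
New sum = old_sum + delta = 166 + (-9) = 157

Answer: 157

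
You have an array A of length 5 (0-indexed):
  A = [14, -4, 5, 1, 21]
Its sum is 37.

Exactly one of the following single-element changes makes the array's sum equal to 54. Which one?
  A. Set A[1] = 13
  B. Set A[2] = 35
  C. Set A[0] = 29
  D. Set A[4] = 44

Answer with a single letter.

Answer: A

Derivation:
Option A: A[1] -4->13, delta=17, new_sum=37+(17)=54 <-- matches target
Option B: A[2] 5->35, delta=30, new_sum=37+(30)=67
Option C: A[0] 14->29, delta=15, new_sum=37+(15)=52
Option D: A[4] 21->44, delta=23, new_sum=37+(23)=60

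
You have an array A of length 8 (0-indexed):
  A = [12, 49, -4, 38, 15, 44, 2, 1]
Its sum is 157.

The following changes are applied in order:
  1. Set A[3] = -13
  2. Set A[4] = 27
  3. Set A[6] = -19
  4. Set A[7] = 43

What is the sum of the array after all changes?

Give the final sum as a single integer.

Initial sum: 157
Change 1: A[3] 38 -> -13, delta = -51, sum = 106
Change 2: A[4] 15 -> 27, delta = 12, sum = 118
Change 3: A[6] 2 -> -19, delta = -21, sum = 97
Change 4: A[7] 1 -> 43, delta = 42, sum = 139

Answer: 139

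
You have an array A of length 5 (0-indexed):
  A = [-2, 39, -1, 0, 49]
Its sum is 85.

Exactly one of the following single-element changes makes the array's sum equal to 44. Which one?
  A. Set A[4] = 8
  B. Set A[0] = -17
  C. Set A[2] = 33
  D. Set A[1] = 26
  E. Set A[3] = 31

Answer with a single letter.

Option A: A[4] 49->8, delta=-41, new_sum=85+(-41)=44 <-- matches target
Option B: A[0] -2->-17, delta=-15, new_sum=85+(-15)=70
Option C: A[2] -1->33, delta=34, new_sum=85+(34)=119
Option D: A[1] 39->26, delta=-13, new_sum=85+(-13)=72
Option E: A[3] 0->31, delta=31, new_sum=85+(31)=116

Answer: A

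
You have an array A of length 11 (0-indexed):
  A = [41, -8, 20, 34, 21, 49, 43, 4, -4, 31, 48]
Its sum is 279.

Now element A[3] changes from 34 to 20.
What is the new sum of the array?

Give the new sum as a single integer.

Answer: 265

Derivation:
Old value at index 3: 34
New value at index 3: 20
Delta = 20 - 34 = -14
New sum = old_sum + delta = 279 + (-14) = 265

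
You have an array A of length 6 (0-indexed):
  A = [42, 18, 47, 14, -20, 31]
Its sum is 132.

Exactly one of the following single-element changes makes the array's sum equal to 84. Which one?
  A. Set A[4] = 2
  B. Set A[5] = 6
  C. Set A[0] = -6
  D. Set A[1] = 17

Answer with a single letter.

Option A: A[4] -20->2, delta=22, new_sum=132+(22)=154
Option B: A[5] 31->6, delta=-25, new_sum=132+(-25)=107
Option C: A[0] 42->-6, delta=-48, new_sum=132+(-48)=84 <-- matches target
Option D: A[1] 18->17, delta=-1, new_sum=132+(-1)=131

Answer: C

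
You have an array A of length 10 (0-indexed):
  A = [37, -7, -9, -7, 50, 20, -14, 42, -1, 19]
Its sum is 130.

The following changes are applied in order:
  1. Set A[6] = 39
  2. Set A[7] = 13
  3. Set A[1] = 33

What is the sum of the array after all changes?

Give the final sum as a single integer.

Answer: 194

Derivation:
Initial sum: 130
Change 1: A[6] -14 -> 39, delta = 53, sum = 183
Change 2: A[7] 42 -> 13, delta = -29, sum = 154
Change 3: A[1] -7 -> 33, delta = 40, sum = 194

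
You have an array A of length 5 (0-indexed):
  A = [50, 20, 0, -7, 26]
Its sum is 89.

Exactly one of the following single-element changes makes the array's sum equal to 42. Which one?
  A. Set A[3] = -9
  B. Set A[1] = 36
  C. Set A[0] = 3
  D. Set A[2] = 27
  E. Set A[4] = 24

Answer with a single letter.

Option A: A[3] -7->-9, delta=-2, new_sum=89+(-2)=87
Option B: A[1] 20->36, delta=16, new_sum=89+(16)=105
Option C: A[0] 50->3, delta=-47, new_sum=89+(-47)=42 <-- matches target
Option D: A[2] 0->27, delta=27, new_sum=89+(27)=116
Option E: A[4] 26->24, delta=-2, new_sum=89+(-2)=87

Answer: C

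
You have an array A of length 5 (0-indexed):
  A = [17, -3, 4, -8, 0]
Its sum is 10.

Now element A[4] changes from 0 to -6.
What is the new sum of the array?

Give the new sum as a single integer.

Answer: 4

Derivation:
Old value at index 4: 0
New value at index 4: -6
Delta = -6 - 0 = -6
New sum = old_sum + delta = 10 + (-6) = 4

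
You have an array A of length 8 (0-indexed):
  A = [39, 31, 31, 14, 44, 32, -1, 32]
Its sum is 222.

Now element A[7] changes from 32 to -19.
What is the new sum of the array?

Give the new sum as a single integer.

Old value at index 7: 32
New value at index 7: -19
Delta = -19 - 32 = -51
New sum = old_sum + delta = 222 + (-51) = 171

Answer: 171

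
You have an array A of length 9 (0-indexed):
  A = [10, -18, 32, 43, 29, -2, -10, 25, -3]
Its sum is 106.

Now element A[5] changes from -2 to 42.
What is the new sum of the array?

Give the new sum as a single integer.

Old value at index 5: -2
New value at index 5: 42
Delta = 42 - -2 = 44
New sum = old_sum + delta = 106 + (44) = 150

Answer: 150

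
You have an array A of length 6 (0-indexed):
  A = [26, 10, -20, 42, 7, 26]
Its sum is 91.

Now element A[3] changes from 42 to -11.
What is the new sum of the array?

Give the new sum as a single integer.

Answer: 38

Derivation:
Old value at index 3: 42
New value at index 3: -11
Delta = -11 - 42 = -53
New sum = old_sum + delta = 91 + (-53) = 38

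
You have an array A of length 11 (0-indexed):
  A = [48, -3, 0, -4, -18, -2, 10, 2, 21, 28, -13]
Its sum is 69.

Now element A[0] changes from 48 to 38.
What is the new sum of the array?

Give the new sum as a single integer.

Old value at index 0: 48
New value at index 0: 38
Delta = 38 - 48 = -10
New sum = old_sum + delta = 69 + (-10) = 59

Answer: 59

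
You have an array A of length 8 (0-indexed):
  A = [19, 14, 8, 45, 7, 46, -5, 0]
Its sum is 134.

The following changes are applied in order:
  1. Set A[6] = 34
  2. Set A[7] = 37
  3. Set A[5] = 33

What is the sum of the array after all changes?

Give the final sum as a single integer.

Answer: 197

Derivation:
Initial sum: 134
Change 1: A[6] -5 -> 34, delta = 39, sum = 173
Change 2: A[7] 0 -> 37, delta = 37, sum = 210
Change 3: A[5] 46 -> 33, delta = -13, sum = 197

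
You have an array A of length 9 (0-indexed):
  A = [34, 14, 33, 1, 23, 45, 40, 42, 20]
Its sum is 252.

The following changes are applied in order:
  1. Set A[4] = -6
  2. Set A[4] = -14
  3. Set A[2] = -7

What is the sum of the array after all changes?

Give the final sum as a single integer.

Answer: 175

Derivation:
Initial sum: 252
Change 1: A[4] 23 -> -6, delta = -29, sum = 223
Change 2: A[4] -6 -> -14, delta = -8, sum = 215
Change 3: A[2] 33 -> -7, delta = -40, sum = 175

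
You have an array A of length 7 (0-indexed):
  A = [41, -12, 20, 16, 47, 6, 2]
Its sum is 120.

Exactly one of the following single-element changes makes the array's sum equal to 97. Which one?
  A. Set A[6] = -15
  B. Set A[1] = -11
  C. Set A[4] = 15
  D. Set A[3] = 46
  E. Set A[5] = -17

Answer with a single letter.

Answer: E

Derivation:
Option A: A[6] 2->-15, delta=-17, new_sum=120+(-17)=103
Option B: A[1] -12->-11, delta=1, new_sum=120+(1)=121
Option C: A[4] 47->15, delta=-32, new_sum=120+(-32)=88
Option D: A[3] 16->46, delta=30, new_sum=120+(30)=150
Option E: A[5] 6->-17, delta=-23, new_sum=120+(-23)=97 <-- matches target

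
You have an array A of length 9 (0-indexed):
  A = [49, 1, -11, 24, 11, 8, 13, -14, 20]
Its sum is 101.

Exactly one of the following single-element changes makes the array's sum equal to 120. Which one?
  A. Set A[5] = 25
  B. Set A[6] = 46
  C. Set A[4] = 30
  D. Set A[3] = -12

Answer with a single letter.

Option A: A[5] 8->25, delta=17, new_sum=101+(17)=118
Option B: A[6] 13->46, delta=33, new_sum=101+(33)=134
Option C: A[4] 11->30, delta=19, new_sum=101+(19)=120 <-- matches target
Option D: A[3] 24->-12, delta=-36, new_sum=101+(-36)=65

Answer: C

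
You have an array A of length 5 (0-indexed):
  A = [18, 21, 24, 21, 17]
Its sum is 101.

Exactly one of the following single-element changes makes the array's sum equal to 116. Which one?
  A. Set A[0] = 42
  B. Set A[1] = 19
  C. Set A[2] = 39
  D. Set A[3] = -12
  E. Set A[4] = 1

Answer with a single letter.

Answer: C

Derivation:
Option A: A[0] 18->42, delta=24, new_sum=101+(24)=125
Option B: A[1] 21->19, delta=-2, new_sum=101+(-2)=99
Option C: A[2] 24->39, delta=15, new_sum=101+(15)=116 <-- matches target
Option D: A[3] 21->-12, delta=-33, new_sum=101+(-33)=68
Option E: A[4] 17->1, delta=-16, new_sum=101+(-16)=85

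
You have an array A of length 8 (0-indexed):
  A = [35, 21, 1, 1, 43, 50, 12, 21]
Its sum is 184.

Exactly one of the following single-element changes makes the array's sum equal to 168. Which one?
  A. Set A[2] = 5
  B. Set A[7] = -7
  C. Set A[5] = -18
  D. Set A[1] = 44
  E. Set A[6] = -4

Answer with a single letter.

Answer: E

Derivation:
Option A: A[2] 1->5, delta=4, new_sum=184+(4)=188
Option B: A[7] 21->-7, delta=-28, new_sum=184+(-28)=156
Option C: A[5] 50->-18, delta=-68, new_sum=184+(-68)=116
Option D: A[1] 21->44, delta=23, new_sum=184+(23)=207
Option E: A[6] 12->-4, delta=-16, new_sum=184+(-16)=168 <-- matches target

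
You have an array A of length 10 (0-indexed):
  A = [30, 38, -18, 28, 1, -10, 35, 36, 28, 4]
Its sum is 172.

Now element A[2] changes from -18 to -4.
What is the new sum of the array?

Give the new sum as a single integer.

Answer: 186

Derivation:
Old value at index 2: -18
New value at index 2: -4
Delta = -4 - -18 = 14
New sum = old_sum + delta = 172 + (14) = 186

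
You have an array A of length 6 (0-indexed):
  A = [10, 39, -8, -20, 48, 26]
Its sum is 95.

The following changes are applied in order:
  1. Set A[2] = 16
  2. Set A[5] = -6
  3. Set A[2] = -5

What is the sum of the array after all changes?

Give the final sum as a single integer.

Initial sum: 95
Change 1: A[2] -8 -> 16, delta = 24, sum = 119
Change 2: A[5] 26 -> -6, delta = -32, sum = 87
Change 3: A[2] 16 -> -5, delta = -21, sum = 66

Answer: 66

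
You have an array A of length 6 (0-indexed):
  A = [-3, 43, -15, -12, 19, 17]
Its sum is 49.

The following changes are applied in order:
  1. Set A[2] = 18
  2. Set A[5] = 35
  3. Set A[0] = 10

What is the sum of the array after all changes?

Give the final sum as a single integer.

Answer: 113

Derivation:
Initial sum: 49
Change 1: A[2] -15 -> 18, delta = 33, sum = 82
Change 2: A[5] 17 -> 35, delta = 18, sum = 100
Change 3: A[0] -3 -> 10, delta = 13, sum = 113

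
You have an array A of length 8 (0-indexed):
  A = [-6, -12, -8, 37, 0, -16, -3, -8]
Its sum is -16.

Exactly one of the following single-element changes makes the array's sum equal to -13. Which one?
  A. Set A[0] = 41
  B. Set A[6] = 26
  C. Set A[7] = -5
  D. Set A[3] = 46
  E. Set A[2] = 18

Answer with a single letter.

Answer: C

Derivation:
Option A: A[0] -6->41, delta=47, new_sum=-16+(47)=31
Option B: A[6] -3->26, delta=29, new_sum=-16+(29)=13
Option C: A[7] -8->-5, delta=3, new_sum=-16+(3)=-13 <-- matches target
Option D: A[3] 37->46, delta=9, new_sum=-16+(9)=-7
Option E: A[2] -8->18, delta=26, new_sum=-16+(26)=10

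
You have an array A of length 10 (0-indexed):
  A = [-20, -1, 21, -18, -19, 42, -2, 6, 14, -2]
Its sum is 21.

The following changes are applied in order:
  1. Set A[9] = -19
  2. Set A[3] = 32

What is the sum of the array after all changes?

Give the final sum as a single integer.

Answer: 54

Derivation:
Initial sum: 21
Change 1: A[9] -2 -> -19, delta = -17, sum = 4
Change 2: A[3] -18 -> 32, delta = 50, sum = 54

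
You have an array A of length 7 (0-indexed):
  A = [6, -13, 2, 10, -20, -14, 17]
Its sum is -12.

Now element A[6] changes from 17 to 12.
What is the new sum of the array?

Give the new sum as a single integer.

Answer: -17

Derivation:
Old value at index 6: 17
New value at index 6: 12
Delta = 12 - 17 = -5
New sum = old_sum + delta = -12 + (-5) = -17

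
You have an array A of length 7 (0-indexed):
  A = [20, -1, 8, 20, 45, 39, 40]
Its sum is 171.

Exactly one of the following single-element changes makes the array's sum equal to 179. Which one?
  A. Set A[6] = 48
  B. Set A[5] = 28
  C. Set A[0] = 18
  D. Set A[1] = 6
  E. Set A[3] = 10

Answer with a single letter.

Option A: A[6] 40->48, delta=8, new_sum=171+(8)=179 <-- matches target
Option B: A[5] 39->28, delta=-11, new_sum=171+(-11)=160
Option C: A[0] 20->18, delta=-2, new_sum=171+(-2)=169
Option D: A[1] -1->6, delta=7, new_sum=171+(7)=178
Option E: A[3] 20->10, delta=-10, new_sum=171+(-10)=161

Answer: A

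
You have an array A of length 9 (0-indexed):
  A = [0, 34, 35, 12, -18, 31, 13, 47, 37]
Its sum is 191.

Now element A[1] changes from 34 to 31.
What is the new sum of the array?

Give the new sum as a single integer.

Answer: 188

Derivation:
Old value at index 1: 34
New value at index 1: 31
Delta = 31 - 34 = -3
New sum = old_sum + delta = 191 + (-3) = 188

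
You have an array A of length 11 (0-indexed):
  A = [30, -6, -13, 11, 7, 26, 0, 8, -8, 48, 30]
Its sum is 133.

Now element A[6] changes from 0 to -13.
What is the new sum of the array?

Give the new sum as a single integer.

Old value at index 6: 0
New value at index 6: -13
Delta = -13 - 0 = -13
New sum = old_sum + delta = 133 + (-13) = 120

Answer: 120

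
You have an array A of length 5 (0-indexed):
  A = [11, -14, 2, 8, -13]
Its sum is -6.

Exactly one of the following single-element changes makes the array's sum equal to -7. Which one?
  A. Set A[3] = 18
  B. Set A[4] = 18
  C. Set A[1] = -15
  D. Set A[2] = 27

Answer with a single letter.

Answer: C

Derivation:
Option A: A[3] 8->18, delta=10, new_sum=-6+(10)=4
Option B: A[4] -13->18, delta=31, new_sum=-6+(31)=25
Option C: A[1] -14->-15, delta=-1, new_sum=-6+(-1)=-7 <-- matches target
Option D: A[2] 2->27, delta=25, new_sum=-6+(25)=19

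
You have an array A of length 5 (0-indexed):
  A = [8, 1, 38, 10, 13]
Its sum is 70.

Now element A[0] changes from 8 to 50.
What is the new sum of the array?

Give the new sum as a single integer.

Answer: 112

Derivation:
Old value at index 0: 8
New value at index 0: 50
Delta = 50 - 8 = 42
New sum = old_sum + delta = 70 + (42) = 112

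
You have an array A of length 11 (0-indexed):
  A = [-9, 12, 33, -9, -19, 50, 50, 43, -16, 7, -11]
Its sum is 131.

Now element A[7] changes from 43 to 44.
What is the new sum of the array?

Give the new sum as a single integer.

Old value at index 7: 43
New value at index 7: 44
Delta = 44 - 43 = 1
New sum = old_sum + delta = 131 + (1) = 132

Answer: 132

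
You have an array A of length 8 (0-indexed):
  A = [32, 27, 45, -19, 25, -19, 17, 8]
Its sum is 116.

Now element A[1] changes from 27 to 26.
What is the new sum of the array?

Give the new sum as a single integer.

Answer: 115

Derivation:
Old value at index 1: 27
New value at index 1: 26
Delta = 26 - 27 = -1
New sum = old_sum + delta = 116 + (-1) = 115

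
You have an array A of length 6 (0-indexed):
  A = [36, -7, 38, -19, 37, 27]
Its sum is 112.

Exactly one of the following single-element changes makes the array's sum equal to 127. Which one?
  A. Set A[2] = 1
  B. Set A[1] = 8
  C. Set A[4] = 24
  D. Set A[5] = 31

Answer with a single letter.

Option A: A[2] 38->1, delta=-37, new_sum=112+(-37)=75
Option B: A[1] -7->8, delta=15, new_sum=112+(15)=127 <-- matches target
Option C: A[4] 37->24, delta=-13, new_sum=112+(-13)=99
Option D: A[5] 27->31, delta=4, new_sum=112+(4)=116

Answer: B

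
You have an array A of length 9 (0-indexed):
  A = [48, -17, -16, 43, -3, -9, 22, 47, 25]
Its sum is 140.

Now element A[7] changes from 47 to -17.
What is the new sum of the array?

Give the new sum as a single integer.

Answer: 76

Derivation:
Old value at index 7: 47
New value at index 7: -17
Delta = -17 - 47 = -64
New sum = old_sum + delta = 140 + (-64) = 76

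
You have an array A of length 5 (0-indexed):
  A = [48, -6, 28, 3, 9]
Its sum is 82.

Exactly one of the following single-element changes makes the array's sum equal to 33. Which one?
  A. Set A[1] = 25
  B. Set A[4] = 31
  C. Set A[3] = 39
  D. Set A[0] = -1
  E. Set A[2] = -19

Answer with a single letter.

Answer: D

Derivation:
Option A: A[1] -6->25, delta=31, new_sum=82+(31)=113
Option B: A[4] 9->31, delta=22, new_sum=82+(22)=104
Option C: A[3] 3->39, delta=36, new_sum=82+(36)=118
Option D: A[0] 48->-1, delta=-49, new_sum=82+(-49)=33 <-- matches target
Option E: A[2] 28->-19, delta=-47, new_sum=82+(-47)=35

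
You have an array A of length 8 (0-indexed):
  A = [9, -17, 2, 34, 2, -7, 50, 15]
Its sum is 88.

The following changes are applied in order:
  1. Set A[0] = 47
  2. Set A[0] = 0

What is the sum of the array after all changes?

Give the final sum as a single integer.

Initial sum: 88
Change 1: A[0] 9 -> 47, delta = 38, sum = 126
Change 2: A[0] 47 -> 0, delta = -47, sum = 79

Answer: 79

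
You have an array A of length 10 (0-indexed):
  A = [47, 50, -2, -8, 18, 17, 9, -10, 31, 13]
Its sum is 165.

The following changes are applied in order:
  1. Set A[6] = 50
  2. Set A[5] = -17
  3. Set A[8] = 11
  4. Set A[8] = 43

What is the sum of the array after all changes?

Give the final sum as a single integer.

Answer: 184

Derivation:
Initial sum: 165
Change 1: A[6] 9 -> 50, delta = 41, sum = 206
Change 2: A[5] 17 -> -17, delta = -34, sum = 172
Change 3: A[8] 31 -> 11, delta = -20, sum = 152
Change 4: A[8] 11 -> 43, delta = 32, sum = 184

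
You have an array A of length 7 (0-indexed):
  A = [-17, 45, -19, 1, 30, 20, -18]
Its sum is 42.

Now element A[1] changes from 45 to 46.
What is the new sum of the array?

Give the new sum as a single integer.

Old value at index 1: 45
New value at index 1: 46
Delta = 46 - 45 = 1
New sum = old_sum + delta = 42 + (1) = 43

Answer: 43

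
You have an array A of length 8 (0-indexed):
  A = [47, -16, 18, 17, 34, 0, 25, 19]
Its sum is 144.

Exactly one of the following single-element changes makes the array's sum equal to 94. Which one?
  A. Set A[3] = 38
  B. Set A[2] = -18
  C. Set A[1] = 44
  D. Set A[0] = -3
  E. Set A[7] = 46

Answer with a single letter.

Option A: A[3] 17->38, delta=21, new_sum=144+(21)=165
Option B: A[2] 18->-18, delta=-36, new_sum=144+(-36)=108
Option C: A[1] -16->44, delta=60, new_sum=144+(60)=204
Option D: A[0] 47->-3, delta=-50, new_sum=144+(-50)=94 <-- matches target
Option E: A[7] 19->46, delta=27, new_sum=144+(27)=171

Answer: D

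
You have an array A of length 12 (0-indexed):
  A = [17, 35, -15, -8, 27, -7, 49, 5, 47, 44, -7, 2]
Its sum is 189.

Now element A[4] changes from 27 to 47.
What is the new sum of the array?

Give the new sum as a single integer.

Answer: 209

Derivation:
Old value at index 4: 27
New value at index 4: 47
Delta = 47 - 27 = 20
New sum = old_sum + delta = 189 + (20) = 209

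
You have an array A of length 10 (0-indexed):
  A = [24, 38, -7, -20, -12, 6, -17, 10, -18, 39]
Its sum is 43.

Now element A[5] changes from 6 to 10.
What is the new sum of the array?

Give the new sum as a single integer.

Old value at index 5: 6
New value at index 5: 10
Delta = 10 - 6 = 4
New sum = old_sum + delta = 43 + (4) = 47

Answer: 47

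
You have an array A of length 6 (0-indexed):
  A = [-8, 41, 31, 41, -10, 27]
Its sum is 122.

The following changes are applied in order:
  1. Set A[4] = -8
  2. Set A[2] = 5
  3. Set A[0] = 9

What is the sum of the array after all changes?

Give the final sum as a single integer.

Answer: 115

Derivation:
Initial sum: 122
Change 1: A[4] -10 -> -8, delta = 2, sum = 124
Change 2: A[2] 31 -> 5, delta = -26, sum = 98
Change 3: A[0] -8 -> 9, delta = 17, sum = 115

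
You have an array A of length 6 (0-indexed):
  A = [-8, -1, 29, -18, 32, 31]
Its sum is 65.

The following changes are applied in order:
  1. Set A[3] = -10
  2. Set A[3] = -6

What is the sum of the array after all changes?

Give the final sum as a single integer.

Initial sum: 65
Change 1: A[3] -18 -> -10, delta = 8, sum = 73
Change 2: A[3] -10 -> -6, delta = 4, sum = 77

Answer: 77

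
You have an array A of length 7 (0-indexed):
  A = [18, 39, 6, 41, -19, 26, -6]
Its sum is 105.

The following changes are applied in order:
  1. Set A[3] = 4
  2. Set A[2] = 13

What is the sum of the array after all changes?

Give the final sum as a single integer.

Answer: 75

Derivation:
Initial sum: 105
Change 1: A[3] 41 -> 4, delta = -37, sum = 68
Change 2: A[2] 6 -> 13, delta = 7, sum = 75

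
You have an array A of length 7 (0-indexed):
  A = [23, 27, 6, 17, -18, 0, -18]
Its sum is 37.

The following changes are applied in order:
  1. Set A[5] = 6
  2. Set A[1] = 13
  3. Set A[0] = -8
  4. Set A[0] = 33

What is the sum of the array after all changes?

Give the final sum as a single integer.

Initial sum: 37
Change 1: A[5] 0 -> 6, delta = 6, sum = 43
Change 2: A[1] 27 -> 13, delta = -14, sum = 29
Change 3: A[0] 23 -> -8, delta = -31, sum = -2
Change 4: A[0] -8 -> 33, delta = 41, sum = 39

Answer: 39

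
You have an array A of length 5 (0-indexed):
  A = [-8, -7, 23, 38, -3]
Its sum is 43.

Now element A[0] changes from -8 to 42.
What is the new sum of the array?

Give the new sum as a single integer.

Answer: 93

Derivation:
Old value at index 0: -8
New value at index 0: 42
Delta = 42 - -8 = 50
New sum = old_sum + delta = 43 + (50) = 93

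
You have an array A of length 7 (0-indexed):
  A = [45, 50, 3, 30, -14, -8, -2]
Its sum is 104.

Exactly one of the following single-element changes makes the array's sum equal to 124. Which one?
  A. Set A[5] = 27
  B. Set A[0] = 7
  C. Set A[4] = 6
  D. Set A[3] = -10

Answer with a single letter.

Option A: A[5] -8->27, delta=35, new_sum=104+(35)=139
Option B: A[0] 45->7, delta=-38, new_sum=104+(-38)=66
Option C: A[4] -14->6, delta=20, new_sum=104+(20)=124 <-- matches target
Option D: A[3] 30->-10, delta=-40, new_sum=104+(-40)=64

Answer: C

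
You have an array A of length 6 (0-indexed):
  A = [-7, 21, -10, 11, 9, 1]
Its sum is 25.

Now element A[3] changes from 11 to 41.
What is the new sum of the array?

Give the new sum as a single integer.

Answer: 55

Derivation:
Old value at index 3: 11
New value at index 3: 41
Delta = 41 - 11 = 30
New sum = old_sum + delta = 25 + (30) = 55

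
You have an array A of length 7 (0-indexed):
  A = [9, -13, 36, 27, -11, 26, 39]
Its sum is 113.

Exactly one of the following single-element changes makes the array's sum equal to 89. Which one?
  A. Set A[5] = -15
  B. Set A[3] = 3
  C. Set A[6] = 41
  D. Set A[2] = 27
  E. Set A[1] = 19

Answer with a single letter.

Answer: B

Derivation:
Option A: A[5] 26->-15, delta=-41, new_sum=113+(-41)=72
Option B: A[3] 27->3, delta=-24, new_sum=113+(-24)=89 <-- matches target
Option C: A[6] 39->41, delta=2, new_sum=113+(2)=115
Option D: A[2] 36->27, delta=-9, new_sum=113+(-9)=104
Option E: A[1] -13->19, delta=32, new_sum=113+(32)=145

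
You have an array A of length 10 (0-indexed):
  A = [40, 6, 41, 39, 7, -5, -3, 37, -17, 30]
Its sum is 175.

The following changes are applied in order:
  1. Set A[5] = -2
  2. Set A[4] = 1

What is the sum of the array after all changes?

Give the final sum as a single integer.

Answer: 172

Derivation:
Initial sum: 175
Change 1: A[5] -5 -> -2, delta = 3, sum = 178
Change 2: A[4] 7 -> 1, delta = -6, sum = 172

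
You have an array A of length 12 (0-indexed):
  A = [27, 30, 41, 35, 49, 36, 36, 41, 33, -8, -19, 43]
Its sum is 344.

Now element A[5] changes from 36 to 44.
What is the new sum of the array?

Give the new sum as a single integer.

Answer: 352

Derivation:
Old value at index 5: 36
New value at index 5: 44
Delta = 44 - 36 = 8
New sum = old_sum + delta = 344 + (8) = 352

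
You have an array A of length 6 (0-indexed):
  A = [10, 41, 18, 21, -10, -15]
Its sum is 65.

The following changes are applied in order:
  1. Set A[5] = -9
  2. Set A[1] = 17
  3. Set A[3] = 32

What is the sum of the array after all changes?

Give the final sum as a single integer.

Initial sum: 65
Change 1: A[5] -15 -> -9, delta = 6, sum = 71
Change 2: A[1] 41 -> 17, delta = -24, sum = 47
Change 3: A[3] 21 -> 32, delta = 11, sum = 58

Answer: 58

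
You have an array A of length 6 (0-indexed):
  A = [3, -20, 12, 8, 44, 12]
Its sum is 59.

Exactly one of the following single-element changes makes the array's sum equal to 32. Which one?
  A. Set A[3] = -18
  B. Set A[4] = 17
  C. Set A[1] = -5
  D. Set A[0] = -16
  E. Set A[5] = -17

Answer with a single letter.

Option A: A[3] 8->-18, delta=-26, new_sum=59+(-26)=33
Option B: A[4] 44->17, delta=-27, new_sum=59+(-27)=32 <-- matches target
Option C: A[1] -20->-5, delta=15, new_sum=59+(15)=74
Option D: A[0] 3->-16, delta=-19, new_sum=59+(-19)=40
Option E: A[5] 12->-17, delta=-29, new_sum=59+(-29)=30

Answer: B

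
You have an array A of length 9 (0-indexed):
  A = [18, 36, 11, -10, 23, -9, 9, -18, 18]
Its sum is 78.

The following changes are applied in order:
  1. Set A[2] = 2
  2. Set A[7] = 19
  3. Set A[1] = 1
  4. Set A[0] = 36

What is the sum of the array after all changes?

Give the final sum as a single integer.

Answer: 89

Derivation:
Initial sum: 78
Change 1: A[2] 11 -> 2, delta = -9, sum = 69
Change 2: A[7] -18 -> 19, delta = 37, sum = 106
Change 3: A[1] 36 -> 1, delta = -35, sum = 71
Change 4: A[0] 18 -> 36, delta = 18, sum = 89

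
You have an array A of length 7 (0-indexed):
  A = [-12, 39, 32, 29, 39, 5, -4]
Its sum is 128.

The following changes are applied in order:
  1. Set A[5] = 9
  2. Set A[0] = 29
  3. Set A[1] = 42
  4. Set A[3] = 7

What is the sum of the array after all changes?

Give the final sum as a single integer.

Answer: 154

Derivation:
Initial sum: 128
Change 1: A[5] 5 -> 9, delta = 4, sum = 132
Change 2: A[0] -12 -> 29, delta = 41, sum = 173
Change 3: A[1] 39 -> 42, delta = 3, sum = 176
Change 4: A[3] 29 -> 7, delta = -22, sum = 154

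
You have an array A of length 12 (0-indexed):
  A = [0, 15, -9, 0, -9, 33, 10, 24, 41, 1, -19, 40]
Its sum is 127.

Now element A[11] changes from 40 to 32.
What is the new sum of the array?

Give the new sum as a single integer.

Answer: 119

Derivation:
Old value at index 11: 40
New value at index 11: 32
Delta = 32 - 40 = -8
New sum = old_sum + delta = 127 + (-8) = 119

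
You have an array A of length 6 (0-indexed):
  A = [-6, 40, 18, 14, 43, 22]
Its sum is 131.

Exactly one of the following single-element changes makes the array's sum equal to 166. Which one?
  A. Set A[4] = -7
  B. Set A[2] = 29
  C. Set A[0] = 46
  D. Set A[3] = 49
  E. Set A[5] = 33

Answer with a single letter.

Option A: A[4] 43->-7, delta=-50, new_sum=131+(-50)=81
Option B: A[2] 18->29, delta=11, new_sum=131+(11)=142
Option C: A[0] -6->46, delta=52, new_sum=131+(52)=183
Option D: A[3] 14->49, delta=35, new_sum=131+(35)=166 <-- matches target
Option E: A[5] 22->33, delta=11, new_sum=131+(11)=142

Answer: D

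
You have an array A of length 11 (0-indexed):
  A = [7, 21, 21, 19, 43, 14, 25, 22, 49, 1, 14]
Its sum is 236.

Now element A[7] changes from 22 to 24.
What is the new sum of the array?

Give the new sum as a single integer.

Old value at index 7: 22
New value at index 7: 24
Delta = 24 - 22 = 2
New sum = old_sum + delta = 236 + (2) = 238

Answer: 238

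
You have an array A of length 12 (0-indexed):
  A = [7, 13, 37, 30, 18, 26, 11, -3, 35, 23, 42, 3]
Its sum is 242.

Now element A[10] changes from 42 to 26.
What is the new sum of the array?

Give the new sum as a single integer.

Answer: 226

Derivation:
Old value at index 10: 42
New value at index 10: 26
Delta = 26 - 42 = -16
New sum = old_sum + delta = 242 + (-16) = 226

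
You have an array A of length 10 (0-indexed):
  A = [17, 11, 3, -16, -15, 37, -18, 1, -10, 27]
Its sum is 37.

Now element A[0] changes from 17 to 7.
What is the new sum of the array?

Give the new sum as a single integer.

Old value at index 0: 17
New value at index 0: 7
Delta = 7 - 17 = -10
New sum = old_sum + delta = 37 + (-10) = 27

Answer: 27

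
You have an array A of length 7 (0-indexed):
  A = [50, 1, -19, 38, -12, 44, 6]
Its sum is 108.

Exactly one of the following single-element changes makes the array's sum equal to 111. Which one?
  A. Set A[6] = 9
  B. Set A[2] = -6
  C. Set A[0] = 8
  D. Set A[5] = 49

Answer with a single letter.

Answer: A

Derivation:
Option A: A[6] 6->9, delta=3, new_sum=108+(3)=111 <-- matches target
Option B: A[2] -19->-6, delta=13, new_sum=108+(13)=121
Option C: A[0] 50->8, delta=-42, new_sum=108+(-42)=66
Option D: A[5] 44->49, delta=5, new_sum=108+(5)=113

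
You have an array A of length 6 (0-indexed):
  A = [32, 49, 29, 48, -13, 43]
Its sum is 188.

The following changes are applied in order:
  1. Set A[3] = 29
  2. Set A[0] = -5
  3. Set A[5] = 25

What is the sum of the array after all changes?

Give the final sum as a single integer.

Initial sum: 188
Change 1: A[3] 48 -> 29, delta = -19, sum = 169
Change 2: A[0] 32 -> -5, delta = -37, sum = 132
Change 3: A[5] 43 -> 25, delta = -18, sum = 114

Answer: 114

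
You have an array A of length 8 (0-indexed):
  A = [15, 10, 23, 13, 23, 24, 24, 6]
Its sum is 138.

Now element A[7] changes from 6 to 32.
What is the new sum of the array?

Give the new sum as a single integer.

Answer: 164

Derivation:
Old value at index 7: 6
New value at index 7: 32
Delta = 32 - 6 = 26
New sum = old_sum + delta = 138 + (26) = 164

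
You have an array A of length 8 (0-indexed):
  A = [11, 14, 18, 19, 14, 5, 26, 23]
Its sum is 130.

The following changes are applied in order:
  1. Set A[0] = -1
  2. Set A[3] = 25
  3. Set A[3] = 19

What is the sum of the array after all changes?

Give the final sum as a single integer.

Answer: 118

Derivation:
Initial sum: 130
Change 1: A[0] 11 -> -1, delta = -12, sum = 118
Change 2: A[3] 19 -> 25, delta = 6, sum = 124
Change 3: A[3] 25 -> 19, delta = -6, sum = 118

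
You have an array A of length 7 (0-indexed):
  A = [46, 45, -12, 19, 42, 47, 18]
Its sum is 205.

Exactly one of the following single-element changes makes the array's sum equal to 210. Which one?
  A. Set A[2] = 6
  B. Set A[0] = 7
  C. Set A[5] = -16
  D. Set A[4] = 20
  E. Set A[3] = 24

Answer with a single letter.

Option A: A[2] -12->6, delta=18, new_sum=205+(18)=223
Option B: A[0] 46->7, delta=-39, new_sum=205+(-39)=166
Option C: A[5] 47->-16, delta=-63, new_sum=205+(-63)=142
Option D: A[4] 42->20, delta=-22, new_sum=205+(-22)=183
Option E: A[3] 19->24, delta=5, new_sum=205+(5)=210 <-- matches target

Answer: E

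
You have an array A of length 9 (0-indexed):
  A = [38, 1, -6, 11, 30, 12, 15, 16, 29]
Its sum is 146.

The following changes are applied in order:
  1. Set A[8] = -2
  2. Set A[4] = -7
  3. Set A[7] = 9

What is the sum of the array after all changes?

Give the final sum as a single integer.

Initial sum: 146
Change 1: A[8] 29 -> -2, delta = -31, sum = 115
Change 2: A[4] 30 -> -7, delta = -37, sum = 78
Change 3: A[7] 16 -> 9, delta = -7, sum = 71

Answer: 71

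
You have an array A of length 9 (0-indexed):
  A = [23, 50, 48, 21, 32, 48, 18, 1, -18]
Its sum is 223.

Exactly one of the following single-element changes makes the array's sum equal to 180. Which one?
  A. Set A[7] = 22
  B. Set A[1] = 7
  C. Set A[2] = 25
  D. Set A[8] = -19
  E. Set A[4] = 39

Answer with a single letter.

Option A: A[7] 1->22, delta=21, new_sum=223+(21)=244
Option B: A[1] 50->7, delta=-43, new_sum=223+(-43)=180 <-- matches target
Option C: A[2] 48->25, delta=-23, new_sum=223+(-23)=200
Option D: A[8] -18->-19, delta=-1, new_sum=223+(-1)=222
Option E: A[4] 32->39, delta=7, new_sum=223+(7)=230

Answer: B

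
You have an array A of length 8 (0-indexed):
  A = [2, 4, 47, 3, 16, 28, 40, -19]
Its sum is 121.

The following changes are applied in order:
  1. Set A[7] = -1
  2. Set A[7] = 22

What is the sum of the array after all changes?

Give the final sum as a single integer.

Answer: 162

Derivation:
Initial sum: 121
Change 1: A[7] -19 -> -1, delta = 18, sum = 139
Change 2: A[7] -1 -> 22, delta = 23, sum = 162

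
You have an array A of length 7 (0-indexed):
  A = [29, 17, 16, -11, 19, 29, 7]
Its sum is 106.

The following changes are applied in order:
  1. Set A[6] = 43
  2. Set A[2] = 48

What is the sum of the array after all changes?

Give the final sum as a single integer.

Initial sum: 106
Change 1: A[6] 7 -> 43, delta = 36, sum = 142
Change 2: A[2] 16 -> 48, delta = 32, sum = 174

Answer: 174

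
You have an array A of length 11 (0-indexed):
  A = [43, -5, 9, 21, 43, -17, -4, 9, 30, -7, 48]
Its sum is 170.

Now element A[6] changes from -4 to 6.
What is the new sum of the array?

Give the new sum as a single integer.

Answer: 180

Derivation:
Old value at index 6: -4
New value at index 6: 6
Delta = 6 - -4 = 10
New sum = old_sum + delta = 170 + (10) = 180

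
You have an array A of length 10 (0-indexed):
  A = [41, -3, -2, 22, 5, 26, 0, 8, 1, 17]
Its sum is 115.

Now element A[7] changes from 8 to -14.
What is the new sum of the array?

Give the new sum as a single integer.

Answer: 93

Derivation:
Old value at index 7: 8
New value at index 7: -14
Delta = -14 - 8 = -22
New sum = old_sum + delta = 115 + (-22) = 93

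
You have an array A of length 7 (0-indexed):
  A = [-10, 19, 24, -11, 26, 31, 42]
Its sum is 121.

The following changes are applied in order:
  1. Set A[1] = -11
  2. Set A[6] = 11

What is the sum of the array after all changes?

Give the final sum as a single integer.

Initial sum: 121
Change 1: A[1] 19 -> -11, delta = -30, sum = 91
Change 2: A[6] 42 -> 11, delta = -31, sum = 60

Answer: 60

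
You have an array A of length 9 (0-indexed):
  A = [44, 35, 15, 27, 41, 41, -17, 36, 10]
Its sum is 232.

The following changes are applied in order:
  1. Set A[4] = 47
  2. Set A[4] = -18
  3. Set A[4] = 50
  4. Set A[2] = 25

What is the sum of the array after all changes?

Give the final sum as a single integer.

Initial sum: 232
Change 1: A[4] 41 -> 47, delta = 6, sum = 238
Change 2: A[4] 47 -> -18, delta = -65, sum = 173
Change 3: A[4] -18 -> 50, delta = 68, sum = 241
Change 4: A[2] 15 -> 25, delta = 10, sum = 251

Answer: 251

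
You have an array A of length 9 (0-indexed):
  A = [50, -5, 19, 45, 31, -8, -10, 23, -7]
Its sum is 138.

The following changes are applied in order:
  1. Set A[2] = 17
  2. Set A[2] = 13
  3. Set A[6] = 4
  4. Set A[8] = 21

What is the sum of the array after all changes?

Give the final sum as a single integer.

Answer: 174

Derivation:
Initial sum: 138
Change 1: A[2] 19 -> 17, delta = -2, sum = 136
Change 2: A[2] 17 -> 13, delta = -4, sum = 132
Change 3: A[6] -10 -> 4, delta = 14, sum = 146
Change 4: A[8] -7 -> 21, delta = 28, sum = 174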